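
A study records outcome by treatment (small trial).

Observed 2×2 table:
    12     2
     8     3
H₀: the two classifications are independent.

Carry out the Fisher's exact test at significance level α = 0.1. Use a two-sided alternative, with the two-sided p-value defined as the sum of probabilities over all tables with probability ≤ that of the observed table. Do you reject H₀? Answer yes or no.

Margins: r₁=14, r₂=11, c₁=20, c₂=5, n=25
p_obs = C(14,12)·C(11,8)/C(25,20); sum pmf over tables with pmf ≤ p_obs
p-value (two-sided) = 0.62319
At α=0.1: p ≥ α → fail to reject H₀

reject H₀: no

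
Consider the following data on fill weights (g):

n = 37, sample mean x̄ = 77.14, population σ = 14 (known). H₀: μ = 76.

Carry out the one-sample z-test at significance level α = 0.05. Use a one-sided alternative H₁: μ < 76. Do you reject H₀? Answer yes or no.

SE = σ/√n = 14/√37 = 2.3016
z = (x̄−μ₀)/SE = (77.14−76)/2.3016 = 0.4953
p-value (one-sided, H₁ less) = 0.68981
At α=0.05: p ≥ α → fail to reject H₀

reject H₀: no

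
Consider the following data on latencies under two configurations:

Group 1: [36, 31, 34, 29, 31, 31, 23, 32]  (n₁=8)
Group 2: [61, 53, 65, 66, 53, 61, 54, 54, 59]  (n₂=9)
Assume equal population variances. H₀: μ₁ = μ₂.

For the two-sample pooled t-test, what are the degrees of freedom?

degrees of freedom = 15

df = n₁ + n₂ − 2 = 8 + 9 − 2 = 15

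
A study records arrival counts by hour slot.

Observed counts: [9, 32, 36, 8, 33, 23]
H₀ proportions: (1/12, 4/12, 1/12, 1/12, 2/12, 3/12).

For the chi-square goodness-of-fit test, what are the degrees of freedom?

df = k − 1 = 6 − 1 = 5

degrees of freedom = 5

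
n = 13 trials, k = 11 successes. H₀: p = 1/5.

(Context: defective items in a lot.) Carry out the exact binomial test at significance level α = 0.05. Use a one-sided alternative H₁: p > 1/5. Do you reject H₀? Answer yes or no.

Exact binomial: n=13, k=11, p₀=1/5=0.2000
P(X≥11) from Σ C(n,i)·p₀^i·(1−p₀)^(n−i)
p-value (one-sided, H₁ greater) = 0.00000
At α=0.05: p < α → reject H₀

reject H₀: yes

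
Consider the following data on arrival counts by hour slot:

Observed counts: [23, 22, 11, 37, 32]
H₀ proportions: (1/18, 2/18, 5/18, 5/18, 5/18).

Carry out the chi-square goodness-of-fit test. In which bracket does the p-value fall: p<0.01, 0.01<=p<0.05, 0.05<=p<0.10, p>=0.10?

p-value bracket: p<0.01

n = 125; E_i = n·p_i = [6.94, 13.89, 34.72, 34.72, 34.72]
χ² = (23−6.94)²/6.94 + (22−13.89)²/13.89 + (11−34.72)²/34.72 + (37−34.72)²/34.72 + (32−34.72)²/34.72 = 58.4272
df = 4
p-value (upper-tail) = 0.00000
→ bracket: p<0.01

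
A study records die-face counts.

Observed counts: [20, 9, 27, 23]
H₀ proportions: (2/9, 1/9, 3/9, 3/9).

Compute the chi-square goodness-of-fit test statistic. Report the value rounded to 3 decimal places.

test statistic = 0.785

n = 79; E_i = n·p_i = [17.56, 8.78, 26.33, 26.33]
χ² = (20−17.56)²/17.56 + (9−8.78)²/8.78 + (27−26.33)²/26.33 + (23−26.33)²/26.33 = 0.7848
df = 3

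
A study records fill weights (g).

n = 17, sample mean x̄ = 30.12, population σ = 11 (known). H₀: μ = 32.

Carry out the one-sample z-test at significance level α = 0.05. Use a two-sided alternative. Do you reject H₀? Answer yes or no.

SE = σ/√n = 11/√17 = 2.6679
z = (x̄−μ₀)/SE = (30.12−32)/2.6679 = -0.7047
p-value (two-sided) = 0.48101
At α=0.05: p ≥ α → fail to reject H₀

reject H₀: no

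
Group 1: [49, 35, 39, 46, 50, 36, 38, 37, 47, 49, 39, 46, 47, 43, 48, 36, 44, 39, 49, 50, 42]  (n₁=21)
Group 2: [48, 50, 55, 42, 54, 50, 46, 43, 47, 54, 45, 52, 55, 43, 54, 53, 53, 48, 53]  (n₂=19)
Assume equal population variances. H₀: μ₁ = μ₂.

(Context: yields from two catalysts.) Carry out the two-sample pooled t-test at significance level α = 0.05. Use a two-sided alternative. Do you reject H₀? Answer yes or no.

x̄₁=43.286, s₁=5.255, n₁=21
x̄₂=49.737, s₂=4.395, n₂=19
s_p² = [20·5.255² + 18·4.395²]/38 = 23.6834
SE = √(s_p²·(1/21+1/19)) = 1.5409
t = (43.286−49.737)/1.5409 = -4.1867
df = 38
p-value (two-sided) = 0.00016
At α=0.05: p < α → reject H₀

reject H₀: yes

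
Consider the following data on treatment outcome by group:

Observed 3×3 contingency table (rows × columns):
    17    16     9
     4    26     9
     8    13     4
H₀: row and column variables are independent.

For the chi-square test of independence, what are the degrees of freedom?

degrees of freedom = 4

df = (r−1)(c−1) = (3−1)·(3−1) = 4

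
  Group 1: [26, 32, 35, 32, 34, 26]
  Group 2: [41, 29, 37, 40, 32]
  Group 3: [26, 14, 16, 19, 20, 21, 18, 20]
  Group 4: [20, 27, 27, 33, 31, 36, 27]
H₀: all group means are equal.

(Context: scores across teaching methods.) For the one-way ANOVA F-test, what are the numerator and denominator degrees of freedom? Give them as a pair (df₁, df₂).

k = 4 groups, N = 26 total
df = (k−1, N−k) = (4−1, 26−4) = (3, 22)

degrees of freedom = [3, 22]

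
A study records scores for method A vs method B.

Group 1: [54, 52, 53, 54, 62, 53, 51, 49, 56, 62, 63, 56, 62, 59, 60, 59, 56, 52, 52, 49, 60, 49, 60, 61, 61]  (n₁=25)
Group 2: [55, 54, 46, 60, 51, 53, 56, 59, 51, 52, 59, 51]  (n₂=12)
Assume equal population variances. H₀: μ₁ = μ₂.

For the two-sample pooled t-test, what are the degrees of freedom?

degrees of freedom = 35

df = n₁ + n₂ − 2 = 25 + 12 − 2 = 35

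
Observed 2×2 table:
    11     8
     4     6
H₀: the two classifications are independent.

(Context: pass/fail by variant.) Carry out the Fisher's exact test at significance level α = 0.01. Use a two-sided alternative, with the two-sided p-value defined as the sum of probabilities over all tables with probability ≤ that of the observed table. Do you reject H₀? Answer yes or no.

Margins: r₁=19, r₂=10, c₁=15, c₂=14, n=29
p_obs = C(19,11)·C(10,4)/C(29,15); sum pmf over tables with pmf ≤ p_obs
p-value (two-sided) = 0.44973
At α=0.01: p ≥ α → fail to reject H₀

reject H₀: no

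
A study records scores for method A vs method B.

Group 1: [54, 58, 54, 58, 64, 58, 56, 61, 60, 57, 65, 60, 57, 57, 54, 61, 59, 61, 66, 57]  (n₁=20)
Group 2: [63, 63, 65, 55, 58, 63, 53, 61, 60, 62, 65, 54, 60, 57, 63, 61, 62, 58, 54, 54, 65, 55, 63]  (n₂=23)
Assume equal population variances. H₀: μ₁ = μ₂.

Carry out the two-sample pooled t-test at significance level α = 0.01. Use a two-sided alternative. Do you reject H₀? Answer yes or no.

reject H₀: no

x̄₁=58.850, s₁=3.453, n₁=20
x̄₂=59.739, s₂=4.002, n₂=23
s_p² = [19·3.453² + 22·4.002²]/41 = 14.1216
SE = √(s_p²·(1/20+1/23)) = 1.1489
t = (58.850−59.739)/1.1489 = -0.7739
df = 41
p-value (two-sided) = 0.44345
At α=0.01: p ≥ α → fail to reject H₀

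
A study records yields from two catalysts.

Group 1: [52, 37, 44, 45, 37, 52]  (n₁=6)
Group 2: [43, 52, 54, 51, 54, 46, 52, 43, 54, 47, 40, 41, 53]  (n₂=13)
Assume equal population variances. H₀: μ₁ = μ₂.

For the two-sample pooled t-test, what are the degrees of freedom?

degrees of freedom = 17

df = n₁ + n₂ − 2 = 6 + 13 − 2 = 17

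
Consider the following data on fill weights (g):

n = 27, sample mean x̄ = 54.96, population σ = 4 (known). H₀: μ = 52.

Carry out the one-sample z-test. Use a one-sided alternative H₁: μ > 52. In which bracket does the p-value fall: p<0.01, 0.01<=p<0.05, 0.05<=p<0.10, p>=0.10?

p-value bracket: p<0.01

SE = σ/√n = 4/√27 = 0.7698
z = (x̄−μ₀)/SE = (54.96−52)/0.7698 = 3.8452
p-value (one-sided, H₁ greater) = 0.00006
→ bracket: p<0.01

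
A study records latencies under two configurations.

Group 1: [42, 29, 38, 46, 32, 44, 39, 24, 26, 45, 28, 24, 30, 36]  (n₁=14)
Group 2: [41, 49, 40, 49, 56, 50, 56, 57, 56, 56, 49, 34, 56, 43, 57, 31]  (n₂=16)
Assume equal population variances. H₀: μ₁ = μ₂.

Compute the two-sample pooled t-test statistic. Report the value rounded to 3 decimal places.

test statistic = -4.704

x̄₁=34.500, s₁=7.920, n₁=14
x̄₂=48.750, s₂=8.575, n₂=16
s_p² = [13·7.920² + 15·8.575²]/28 = 68.5179
SE = √(s_p²·(1/14+1/16)) = 3.0293
t = (34.500−48.750)/3.0293 = -4.7041
df = 28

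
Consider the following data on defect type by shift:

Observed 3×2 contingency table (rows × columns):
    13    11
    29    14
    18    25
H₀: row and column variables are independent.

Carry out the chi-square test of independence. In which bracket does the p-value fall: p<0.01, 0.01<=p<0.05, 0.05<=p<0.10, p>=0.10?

Row totals [24, 43, 43], col totals [60, 50], n=110
χ² = (13−13.09)²/13.09 + (11−10.91)²/10.91 + (29−23.45)²/23.45 + (14−19.55)²/19.55 + (18−23.45)²/23.45 + (25−19.55)²/19.55 = 5.6766
df = 2
p-value (upper-tail) = 0.05853
→ bracket: 0.05<=p<0.10

p-value bracket: 0.05<=p<0.10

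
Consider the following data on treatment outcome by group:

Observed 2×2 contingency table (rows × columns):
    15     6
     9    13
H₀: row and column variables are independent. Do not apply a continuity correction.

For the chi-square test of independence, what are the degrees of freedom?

degrees of freedom = 1

df = (r−1)(c−1) = (2−1)·(2−1) = 1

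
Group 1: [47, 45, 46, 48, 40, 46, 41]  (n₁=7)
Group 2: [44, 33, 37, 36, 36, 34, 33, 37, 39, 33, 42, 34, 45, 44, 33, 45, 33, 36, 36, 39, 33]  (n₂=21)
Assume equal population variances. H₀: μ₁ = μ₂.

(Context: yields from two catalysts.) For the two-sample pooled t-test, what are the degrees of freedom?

degrees of freedom = 26

df = n₁ + n₂ − 2 = 7 + 21 − 2 = 26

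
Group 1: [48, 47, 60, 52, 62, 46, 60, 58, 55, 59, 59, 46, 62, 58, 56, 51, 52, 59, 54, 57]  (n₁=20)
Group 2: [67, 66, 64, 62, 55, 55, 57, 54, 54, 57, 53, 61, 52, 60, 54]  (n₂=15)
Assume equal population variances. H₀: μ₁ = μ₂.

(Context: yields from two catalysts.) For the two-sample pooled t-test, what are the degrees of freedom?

df = n₁ + n₂ − 2 = 20 + 15 − 2 = 33

degrees of freedom = 33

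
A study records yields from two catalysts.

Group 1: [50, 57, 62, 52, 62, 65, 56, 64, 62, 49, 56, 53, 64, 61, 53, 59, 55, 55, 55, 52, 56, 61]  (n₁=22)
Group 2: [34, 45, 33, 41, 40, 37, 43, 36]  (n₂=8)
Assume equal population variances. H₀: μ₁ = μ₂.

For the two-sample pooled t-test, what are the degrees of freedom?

degrees of freedom = 28

df = n₁ + n₂ − 2 = 22 + 8 − 2 = 28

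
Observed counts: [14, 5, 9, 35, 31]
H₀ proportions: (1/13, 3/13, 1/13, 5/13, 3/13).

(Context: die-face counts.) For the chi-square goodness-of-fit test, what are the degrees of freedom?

df = k − 1 = 5 − 1 = 4

degrees of freedom = 4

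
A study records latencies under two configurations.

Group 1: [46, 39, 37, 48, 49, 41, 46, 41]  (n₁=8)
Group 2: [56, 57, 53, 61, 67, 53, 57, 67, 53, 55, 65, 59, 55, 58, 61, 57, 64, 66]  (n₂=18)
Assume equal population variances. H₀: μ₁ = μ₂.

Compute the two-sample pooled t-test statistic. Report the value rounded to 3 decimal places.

test statistic = -7.767

x̄₁=43.375, s₁=4.438, n₁=8
x̄₂=59.111, s₂=4.898, n₂=18
s_p² = [7·4.438² + 17·4.898²]/24 = 22.7355
SE = √(s_p²·(1/8+1/18)) = 2.0261
t = (43.375−59.111)/2.0261 = -7.7668
df = 24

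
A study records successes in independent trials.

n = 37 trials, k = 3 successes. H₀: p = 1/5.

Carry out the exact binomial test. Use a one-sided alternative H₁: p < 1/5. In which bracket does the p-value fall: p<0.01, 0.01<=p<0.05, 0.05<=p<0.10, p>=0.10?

Exact binomial: n=37, k=3, p₀=1/5=0.2000
P(X≤3) from Σ C(n,i)·p₀^i·(1−p₀)^(n−i)
p-value (one-sided, H₁ less) = 0.04499
→ bracket: 0.01<=p<0.05

p-value bracket: 0.01<=p<0.05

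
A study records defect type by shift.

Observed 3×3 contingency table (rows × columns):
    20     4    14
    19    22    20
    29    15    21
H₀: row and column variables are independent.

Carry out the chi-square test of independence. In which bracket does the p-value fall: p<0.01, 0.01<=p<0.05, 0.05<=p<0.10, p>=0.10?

Row totals [38, 61, 65], col totals [68, 41, 55], n=164
χ² = (20−15.76)²/15.76 + (4−9.50)²/9.50 + (14−12.74)²/12.74 + (19−25.29)²/25.29 + (22−15.25)²/15.25 + (20−20.46)²/20.46 + (29−26.95)²/26.95 + (15−16.25)²/16.25 + (21−21.80)²/21.80 = 9.2958
df = 4
p-value (upper-tail) = 0.05412
→ bracket: 0.05<=p<0.10

p-value bracket: 0.05<=p<0.10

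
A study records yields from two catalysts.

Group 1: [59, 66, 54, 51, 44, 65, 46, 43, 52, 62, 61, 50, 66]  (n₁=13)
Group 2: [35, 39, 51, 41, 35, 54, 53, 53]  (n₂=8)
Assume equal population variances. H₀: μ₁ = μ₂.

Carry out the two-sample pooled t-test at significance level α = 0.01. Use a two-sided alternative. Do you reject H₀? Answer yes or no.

reject H₀: no

x̄₁=55.308, s₁=8.360, n₁=13
x̄₂=45.125, s₂=8.425, n₂=8
s_p² = [12·8.360² + 7·8.425²]/19 = 70.2971
SE = √(s_p²·(1/13+1/8)) = 3.7676
t = (55.308−45.125)/3.7676 = 2.7027
df = 19
p-value (two-sided) = 0.01411
At α=0.01: p ≥ α → fail to reject H₀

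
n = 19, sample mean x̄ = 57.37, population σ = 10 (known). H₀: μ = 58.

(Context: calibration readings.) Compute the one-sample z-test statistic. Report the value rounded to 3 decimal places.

SE = σ/√n = 10/√19 = 2.2942
z = (x̄−μ₀)/SE = (57.37−58)/2.2942 = -0.2746

test statistic = -0.275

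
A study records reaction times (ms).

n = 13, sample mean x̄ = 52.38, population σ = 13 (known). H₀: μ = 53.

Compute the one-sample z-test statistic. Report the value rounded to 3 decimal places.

test statistic = -0.172

SE = σ/√n = 13/√13 = 3.6056
z = (x̄−μ₀)/SE = (52.38−53)/3.6056 = -0.1720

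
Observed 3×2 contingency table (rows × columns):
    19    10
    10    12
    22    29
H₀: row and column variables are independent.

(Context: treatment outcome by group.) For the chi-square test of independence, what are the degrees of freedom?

df = (r−1)(c−1) = (3−1)·(2−1) = 2

degrees of freedom = 2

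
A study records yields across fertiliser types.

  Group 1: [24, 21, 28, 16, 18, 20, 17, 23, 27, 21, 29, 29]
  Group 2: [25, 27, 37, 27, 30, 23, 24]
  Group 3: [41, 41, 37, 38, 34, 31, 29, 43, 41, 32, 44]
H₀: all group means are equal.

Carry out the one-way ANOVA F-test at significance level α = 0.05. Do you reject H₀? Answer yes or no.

Group means [22.75, 27.57, 37.36], grand mean 29.233
SSB = Σnᵢ(x̄ᵢ−x̄)² = 1250.857; SSW = ΣΣ(x−x̄ᵢ)² = 642.510
MSB = 1250.857/2 = 625.4285; MSW = 642.510/27 = 23.7967
F = MSB/MSW = 26.2822
df = (2, 27)
p-value (upper-tail) = 0.00000
At α=0.05: p < α → reject H₀

reject H₀: yes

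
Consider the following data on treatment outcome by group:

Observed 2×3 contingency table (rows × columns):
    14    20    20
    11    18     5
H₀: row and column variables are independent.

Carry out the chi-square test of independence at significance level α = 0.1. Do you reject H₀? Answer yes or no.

Row totals [54, 34], col totals [25, 38, 25], n=88
χ² = (14−15.34)²/15.34 + (20−23.32)²/23.32 + (20−15.34)²/15.34 + (11−9.66)²/9.66 + (18−14.68)²/14.68 + (5−9.66)²/9.66 = 5.1878
df = 2
p-value (upper-tail) = 0.07473
At α=0.1: p < α → reject H₀

reject H₀: yes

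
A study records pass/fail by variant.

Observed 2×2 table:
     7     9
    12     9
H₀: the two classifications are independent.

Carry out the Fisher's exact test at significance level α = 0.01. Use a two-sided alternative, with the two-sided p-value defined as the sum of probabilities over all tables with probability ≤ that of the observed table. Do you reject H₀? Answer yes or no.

reject H₀: no

Margins: r₁=16, r₂=21, c₁=19, c₂=18, n=37
p_obs = C(16,7)·C(21,12)/C(37,19); sum pmf over tables with pmf ≤ p_obs
p-value (two-sided) = 0.51481
At α=0.01: p ≥ α → fail to reject H₀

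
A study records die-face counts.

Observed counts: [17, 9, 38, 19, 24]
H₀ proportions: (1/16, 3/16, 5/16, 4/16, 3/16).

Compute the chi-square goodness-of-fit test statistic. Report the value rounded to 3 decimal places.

n = 107; E_i = n·p_i = [6.69, 20.06, 33.44, 26.75, 20.06]
χ² = (17−6.69)²/6.69 + (9−20.06)²/20.06 + (38−33.44)²/33.44 + (19−26.75)²/26.75 + (24−20.06)²/20.06 = 25.6430
df = 4

test statistic = 25.643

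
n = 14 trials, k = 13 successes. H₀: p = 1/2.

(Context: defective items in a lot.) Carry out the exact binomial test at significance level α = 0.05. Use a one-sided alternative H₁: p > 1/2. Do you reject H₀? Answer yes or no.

reject H₀: yes

Exact binomial: n=14, k=13, p₀=1/2=0.5000
P(X≥13) from Σ C(n,i)·p₀^i·(1−p₀)^(n−i)
p-value (one-sided, H₁ greater) = 0.00092
At α=0.05: p < α → reject H₀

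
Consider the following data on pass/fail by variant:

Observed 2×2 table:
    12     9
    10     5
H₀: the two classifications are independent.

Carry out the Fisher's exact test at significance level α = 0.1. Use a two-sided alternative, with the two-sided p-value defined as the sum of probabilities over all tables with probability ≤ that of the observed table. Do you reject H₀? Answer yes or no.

Margins: r₁=21, r₂=15, c₁=22, c₂=14, n=36
p_obs = C(21,12)·C(15,10)/C(36,22); sum pmf over tables with pmf ≤ p_obs
p-value (two-sided) = 0.73172
At α=0.1: p ≥ α → fail to reject H₀

reject H₀: no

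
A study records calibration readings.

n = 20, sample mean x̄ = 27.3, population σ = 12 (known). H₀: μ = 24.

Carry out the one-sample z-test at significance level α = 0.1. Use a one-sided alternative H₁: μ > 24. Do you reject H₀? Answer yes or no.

SE = σ/√n = 12/√20 = 2.6833
z = (x̄−μ₀)/SE = (27.3−24)/2.6833 = 1.2298
p-value (one-sided, H₁ greater) = 0.10938
At α=0.1: p ≥ α → fail to reject H₀

reject H₀: no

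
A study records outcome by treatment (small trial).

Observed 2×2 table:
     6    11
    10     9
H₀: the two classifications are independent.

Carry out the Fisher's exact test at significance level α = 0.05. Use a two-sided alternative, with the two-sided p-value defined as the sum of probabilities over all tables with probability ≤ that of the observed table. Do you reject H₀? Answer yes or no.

reject H₀: no

Margins: r₁=17, r₂=19, c₁=16, c₂=20, n=36
p_obs = C(17,6)·C(19,10)/C(36,16); sum pmf over tables with pmf ≤ p_obs
p-value (two-sided) = 0.33511
At α=0.05: p ≥ α → fail to reject H₀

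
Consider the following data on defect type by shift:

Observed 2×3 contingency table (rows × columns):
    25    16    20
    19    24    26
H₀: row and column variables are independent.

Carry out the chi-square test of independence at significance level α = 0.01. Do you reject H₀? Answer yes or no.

reject H₀: no

Row totals [61, 69], col totals [44, 40, 46], n=130
χ² = (25−20.65)²/20.65 + (16−18.77)²/18.77 + (20−21.58)²/21.58 + (19−23.35)²/23.35 + (24−21.23)²/21.23 + (26−24.42)²/24.42 = 2.7188
df = 2
p-value (upper-tail) = 0.25682
At α=0.01: p ≥ α → fail to reject H₀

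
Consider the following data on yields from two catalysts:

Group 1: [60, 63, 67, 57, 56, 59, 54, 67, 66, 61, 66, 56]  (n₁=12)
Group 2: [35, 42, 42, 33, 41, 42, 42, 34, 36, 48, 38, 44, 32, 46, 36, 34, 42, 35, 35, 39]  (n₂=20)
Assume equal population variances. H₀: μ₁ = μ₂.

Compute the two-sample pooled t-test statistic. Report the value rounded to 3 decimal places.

test statistic = 13.049

x̄₁=61.000, s₁=4.729, n₁=12
x̄₂=38.800, s₂=4.618, n₂=20
s_p² = [11·4.729² + 19·4.618²]/30 = 21.7067
SE = √(s_p²·(1/12+1/20)) = 1.7012
t = (61.000−38.800)/1.7012 = 13.0493
df = 30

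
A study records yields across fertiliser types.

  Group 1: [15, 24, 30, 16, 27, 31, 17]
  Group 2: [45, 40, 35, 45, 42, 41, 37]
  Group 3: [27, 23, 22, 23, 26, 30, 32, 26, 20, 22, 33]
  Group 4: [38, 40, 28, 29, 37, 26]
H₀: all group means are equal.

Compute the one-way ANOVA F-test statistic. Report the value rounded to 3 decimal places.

Group means [22.86, 40.71, 25.82, 33.00], grand mean 29.903
SSB = Σnᵢ(x̄ᵢ−x̄)² = 1406.788; SSW = ΣΣ(x−x̄ᵢ)² = 731.922
MSB = 1406.788/3 = 468.9292; MSW = 731.922/27 = 27.1082
F = MSB/MSW = 17.2984
df = (3, 27)

test statistic = 17.298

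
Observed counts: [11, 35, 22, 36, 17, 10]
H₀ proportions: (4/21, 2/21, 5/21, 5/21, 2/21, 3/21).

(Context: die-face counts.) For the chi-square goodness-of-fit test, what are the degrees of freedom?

df = k − 1 = 6 − 1 = 5

degrees of freedom = 5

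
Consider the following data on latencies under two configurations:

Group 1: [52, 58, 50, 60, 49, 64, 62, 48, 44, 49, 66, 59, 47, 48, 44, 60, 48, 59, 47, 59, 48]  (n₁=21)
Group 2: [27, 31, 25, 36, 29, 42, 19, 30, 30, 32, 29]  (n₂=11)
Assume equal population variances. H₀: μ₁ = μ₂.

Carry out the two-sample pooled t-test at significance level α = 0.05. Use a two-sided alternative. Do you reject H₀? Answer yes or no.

x̄₁=53.381, s₁=6.982, n₁=21
x̄₂=30.000, s₂=5.848, n₂=11
s_p² = [20·6.982² + 10·5.848²]/30 = 43.8984
SE = √(s_p²·(1/21+1/11)) = 2.4660
t = (53.381−30.000)/2.4660 = 9.4813
df = 30
p-value (two-sided) = 0.00000
At α=0.05: p < α → reject H₀

reject H₀: yes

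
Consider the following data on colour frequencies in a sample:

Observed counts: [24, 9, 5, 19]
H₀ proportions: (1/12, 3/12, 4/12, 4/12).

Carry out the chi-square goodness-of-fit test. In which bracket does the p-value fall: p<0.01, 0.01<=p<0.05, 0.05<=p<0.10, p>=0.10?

p-value bracket: p<0.01

n = 57; E_i = n·p_i = [4.75, 14.25, 19.00, 19.00]
χ² = (24−4.75)²/4.75 + (9−14.25)²/14.25 + (5−19.00)²/19.00 + (19−19.00)²/19.00 = 90.2632
df = 3
p-value (upper-tail) = 0.00000
→ bracket: p<0.01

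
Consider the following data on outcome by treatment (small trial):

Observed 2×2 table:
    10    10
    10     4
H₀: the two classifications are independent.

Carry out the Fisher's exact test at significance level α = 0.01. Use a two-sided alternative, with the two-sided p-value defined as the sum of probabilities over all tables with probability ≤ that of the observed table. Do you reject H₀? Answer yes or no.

reject H₀: no

Margins: r₁=20, r₂=14, c₁=20, c₂=14, n=34
p_obs = C(20,10)·C(14,10)/C(34,20); sum pmf over tables with pmf ≤ p_obs
p-value (two-sided) = 0.29554
At α=0.01: p ≥ α → fail to reject H₀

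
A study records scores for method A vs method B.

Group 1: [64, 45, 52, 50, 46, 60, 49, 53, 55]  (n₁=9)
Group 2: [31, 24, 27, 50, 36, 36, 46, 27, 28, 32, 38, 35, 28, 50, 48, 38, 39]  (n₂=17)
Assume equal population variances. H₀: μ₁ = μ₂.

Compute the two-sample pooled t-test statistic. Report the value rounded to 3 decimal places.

x̄₁=52.667, s₁=6.245, n₁=9
x̄₂=36.059, s₂=8.400, n₂=17
s_p² = [8·6.245² + 16·8.400²]/24 = 60.0392
SE = √(s_p²·(1/9+1/17)) = 3.1942
t = (52.667−36.059)/3.1942 = 5.1994
df = 24

test statistic = 5.199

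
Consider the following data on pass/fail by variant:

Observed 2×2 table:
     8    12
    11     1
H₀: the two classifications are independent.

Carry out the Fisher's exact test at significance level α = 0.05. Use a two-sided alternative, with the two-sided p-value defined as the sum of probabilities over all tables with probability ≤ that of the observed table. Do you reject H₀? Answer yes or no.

reject H₀: yes

Margins: r₁=20, r₂=12, c₁=19, c₂=13, n=32
p_obs = C(20,8)·C(12,11)/C(32,19); sum pmf over tables with pmf ≤ p_obs
p-value (two-sided) = 0.00787
At α=0.05: p < α → reject H₀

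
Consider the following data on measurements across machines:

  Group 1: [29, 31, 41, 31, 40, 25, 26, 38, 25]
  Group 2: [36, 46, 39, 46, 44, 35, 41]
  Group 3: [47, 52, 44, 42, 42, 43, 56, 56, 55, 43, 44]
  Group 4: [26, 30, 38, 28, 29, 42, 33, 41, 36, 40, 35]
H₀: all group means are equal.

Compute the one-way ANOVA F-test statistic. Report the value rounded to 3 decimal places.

test statistic = 15.905

Group means [31.78, 41.00, 47.64, 34.36], grand mean 38.816
SSB = Σnᵢ(x̄ᵢ−x̄)² = 1553.064; SSW = ΣΣ(x−x̄ᵢ)² = 1106.646
MSB = 1553.064/3 = 517.6880; MSW = 1106.646/34 = 32.5484
F = MSB/MSW = 15.9052
df = (3, 34)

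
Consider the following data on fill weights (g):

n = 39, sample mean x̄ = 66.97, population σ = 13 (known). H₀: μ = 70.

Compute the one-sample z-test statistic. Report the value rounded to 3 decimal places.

SE = σ/√n = 13/√39 = 2.0817
z = (x̄−μ₀)/SE = (66.97−70)/2.0817 = -1.4556

test statistic = -1.456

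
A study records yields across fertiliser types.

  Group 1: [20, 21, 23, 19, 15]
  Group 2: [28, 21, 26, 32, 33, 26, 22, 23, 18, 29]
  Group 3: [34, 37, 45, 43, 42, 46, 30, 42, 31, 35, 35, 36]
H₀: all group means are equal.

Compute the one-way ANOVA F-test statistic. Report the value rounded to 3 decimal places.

Group means [19.60, 25.80, 38.00], grand mean 30.074
SSB = Σnᵢ(x̄ᵢ−x̄)² = 1485.052; SSW = ΣΣ(x−x̄ᵢ)² = 568.800
MSB = 1485.052/2 = 742.5259; MSW = 568.800/24 = 23.7000
F = MSB/MSW = 31.3302
df = (2, 24)

test statistic = 31.330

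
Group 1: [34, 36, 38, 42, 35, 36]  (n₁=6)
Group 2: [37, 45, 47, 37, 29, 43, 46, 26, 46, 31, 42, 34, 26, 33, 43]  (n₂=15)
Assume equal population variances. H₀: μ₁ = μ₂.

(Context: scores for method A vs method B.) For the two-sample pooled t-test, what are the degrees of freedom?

df = n₁ + n₂ − 2 = 6 + 15 − 2 = 19

degrees of freedom = 19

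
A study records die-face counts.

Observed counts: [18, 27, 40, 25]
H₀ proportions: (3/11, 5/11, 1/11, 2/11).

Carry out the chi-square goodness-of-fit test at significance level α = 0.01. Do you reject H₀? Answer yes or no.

reject H₀: yes

n = 110; E_i = n·p_i = [30.00, 50.00, 10.00, 20.00]
χ² = (18−30.00)²/30.00 + (27−50.00)²/50.00 + (40−10.00)²/10.00 + (25−20.00)²/20.00 = 106.6300
df = 3
p-value (upper-tail) = 0.00000
At α=0.01: p < α → reject H₀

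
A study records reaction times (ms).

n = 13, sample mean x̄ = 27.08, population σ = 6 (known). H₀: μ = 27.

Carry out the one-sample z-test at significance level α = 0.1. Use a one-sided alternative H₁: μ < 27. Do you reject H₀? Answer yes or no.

reject H₀: no

SE = σ/√n = 6/√13 = 1.6641
z = (x̄−μ₀)/SE = (27.08−27)/1.6641 = 0.0481
p-value (one-sided, H₁ less) = 0.51917
At α=0.1: p ≥ α → fail to reject H₀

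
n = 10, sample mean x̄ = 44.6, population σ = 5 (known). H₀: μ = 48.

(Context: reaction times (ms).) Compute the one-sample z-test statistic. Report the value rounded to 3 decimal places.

test statistic = -2.150

SE = σ/√n = 5/√10 = 1.5811
z = (x̄−μ₀)/SE = (44.6−48)/1.5811 = -2.1503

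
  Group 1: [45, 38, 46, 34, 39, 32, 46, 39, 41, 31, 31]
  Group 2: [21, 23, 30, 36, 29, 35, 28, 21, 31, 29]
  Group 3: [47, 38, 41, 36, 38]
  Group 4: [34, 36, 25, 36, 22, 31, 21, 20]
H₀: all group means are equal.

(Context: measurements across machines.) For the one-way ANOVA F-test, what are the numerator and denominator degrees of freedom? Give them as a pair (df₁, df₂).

degrees of freedom = [3, 30]

k = 4 groups, N = 34 total
df = (k−1, N−k) = (4−1, 34−4) = (3, 30)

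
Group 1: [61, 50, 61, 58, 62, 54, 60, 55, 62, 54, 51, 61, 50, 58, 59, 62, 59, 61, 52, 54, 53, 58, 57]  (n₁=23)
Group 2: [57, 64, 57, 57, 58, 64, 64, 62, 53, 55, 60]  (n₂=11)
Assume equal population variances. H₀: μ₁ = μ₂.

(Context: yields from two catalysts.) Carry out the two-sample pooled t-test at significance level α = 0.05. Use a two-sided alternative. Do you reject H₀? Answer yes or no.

reject H₀: no

x̄₁=57.043, s₁=4.073, n₁=23
x̄₂=59.182, s₂=3.868, n₂=11
s_p² = [22·4.073² + 10·3.868²]/32 = 16.0810
SE = √(s_p²·(1/23+1/11)) = 1.4701
t = (57.043−59.182)/1.4701 = -1.4546
df = 32
p-value (two-sided) = 0.15552
At α=0.05: p ≥ α → fail to reject H₀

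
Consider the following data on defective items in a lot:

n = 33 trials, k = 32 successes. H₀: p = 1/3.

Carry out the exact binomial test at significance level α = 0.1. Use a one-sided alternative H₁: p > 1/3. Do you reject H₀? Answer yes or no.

reject H₀: yes

Exact binomial: n=33, k=32, p₀=1/3=0.3333
P(X≥32) from Σ C(n,i)·p₀^i·(1−p₀)^(n−i)
p-value (one-sided, H₁ greater) = 0.00000
At α=0.1: p < α → reject H₀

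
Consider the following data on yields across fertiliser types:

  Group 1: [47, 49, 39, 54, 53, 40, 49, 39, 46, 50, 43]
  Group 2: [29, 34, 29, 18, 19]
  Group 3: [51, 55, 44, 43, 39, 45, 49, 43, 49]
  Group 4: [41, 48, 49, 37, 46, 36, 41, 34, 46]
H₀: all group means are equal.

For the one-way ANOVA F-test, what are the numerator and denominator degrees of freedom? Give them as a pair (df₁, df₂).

degrees of freedom = [3, 30]

k = 4 groups, N = 34 total
df = (k−1, N−k) = (4−1, 34−4) = (3, 30)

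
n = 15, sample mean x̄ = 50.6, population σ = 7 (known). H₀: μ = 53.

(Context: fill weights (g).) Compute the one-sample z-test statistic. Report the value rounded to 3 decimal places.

SE = σ/√n = 7/√15 = 1.8074
z = (x̄−μ₀)/SE = (50.6−53)/1.8074 = -1.3279

test statistic = -1.328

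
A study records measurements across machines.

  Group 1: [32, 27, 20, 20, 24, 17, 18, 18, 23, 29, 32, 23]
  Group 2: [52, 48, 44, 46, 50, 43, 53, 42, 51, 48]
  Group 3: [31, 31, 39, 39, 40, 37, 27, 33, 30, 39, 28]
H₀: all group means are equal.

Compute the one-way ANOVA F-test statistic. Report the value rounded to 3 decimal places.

Group means [23.58, 47.70, 34.00], grand mean 34.364
SSB = Σnᵢ(x̄ᵢ−x̄)² = 3174.620; SSW = ΣΣ(x−x̄ᵢ)² = 689.017
MSB = 3174.620/2 = 1587.3098; MSW = 689.017/30 = 22.9672
F = MSB/MSW = 69.1120
df = (2, 30)

test statistic = 69.112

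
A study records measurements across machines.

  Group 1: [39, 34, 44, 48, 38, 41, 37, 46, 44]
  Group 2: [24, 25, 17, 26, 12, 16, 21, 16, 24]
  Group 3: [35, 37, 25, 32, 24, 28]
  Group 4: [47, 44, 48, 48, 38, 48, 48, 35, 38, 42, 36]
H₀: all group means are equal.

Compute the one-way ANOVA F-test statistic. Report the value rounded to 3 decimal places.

test statistic = 41.224

Group means [41.22, 20.11, 30.17, 42.91], grand mean 34.429
SSB = Σnᵢ(x̄ᵢ−x̄)² = 3160.385; SSW = ΣΣ(x−x̄ᵢ)² = 792.187
MSB = 3160.385/3 = 1053.4615; MSW = 792.187/31 = 25.5544
F = MSB/MSW = 41.2242
df = (3, 31)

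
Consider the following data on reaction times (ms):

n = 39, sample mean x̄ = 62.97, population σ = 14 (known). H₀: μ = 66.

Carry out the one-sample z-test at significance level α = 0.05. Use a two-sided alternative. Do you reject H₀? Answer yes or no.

SE = σ/√n = 14/√39 = 2.2418
z = (x̄−μ₀)/SE = (62.97−66)/2.2418 = -1.3516
p-value (two-sided) = 0.17650
At α=0.05: p ≥ α → fail to reject H₀

reject H₀: no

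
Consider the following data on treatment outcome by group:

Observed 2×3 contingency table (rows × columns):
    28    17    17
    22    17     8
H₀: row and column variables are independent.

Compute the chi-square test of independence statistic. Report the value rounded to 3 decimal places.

Row totals [62, 47], col totals [50, 34, 25], n=109
χ² = (28−28.44)²/28.44 + (17−19.34)²/19.34 + (17−14.22)²/14.22 + (22−21.56)²/21.56 + (17−14.66)²/14.66 + (8−10.78)²/10.78 = 1.9324
df = 2

test statistic = 1.932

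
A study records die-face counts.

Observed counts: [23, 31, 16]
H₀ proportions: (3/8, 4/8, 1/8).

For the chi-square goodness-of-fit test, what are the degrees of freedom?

degrees of freedom = 2

df = k − 1 = 3 − 1 = 2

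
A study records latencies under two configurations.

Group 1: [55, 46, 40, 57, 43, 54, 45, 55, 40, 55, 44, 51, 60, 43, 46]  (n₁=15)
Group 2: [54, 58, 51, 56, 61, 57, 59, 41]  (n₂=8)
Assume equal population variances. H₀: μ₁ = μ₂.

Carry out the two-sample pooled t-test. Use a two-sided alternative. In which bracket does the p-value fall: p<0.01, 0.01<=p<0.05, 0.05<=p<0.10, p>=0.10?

p-value bracket: 0.05<=p<0.10

x̄₁=48.933, s₁=6.628, n₁=15
x̄₂=54.625, s₂=6.301, n₂=8
s_p² = [14·6.628² + 7·6.301²]/21 = 42.5147
SE = √(s_p²·(1/15+1/8)) = 2.8546
t = (48.933−54.625)/2.8546 = -1.9939
df = 21
p-value (two-sided) = 0.05931
→ bracket: 0.05<=p<0.10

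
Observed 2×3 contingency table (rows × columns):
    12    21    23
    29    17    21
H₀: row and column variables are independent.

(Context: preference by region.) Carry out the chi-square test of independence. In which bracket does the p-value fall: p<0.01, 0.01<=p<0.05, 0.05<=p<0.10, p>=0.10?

p-value bracket: 0.01<=p<0.05

Row totals [56, 67], col totals [41, 38, 44], n=123
χ² = (12−18.67)²/18.67 + (21−17.30)²/17.30 + (23−20.03)²/20.03 + (29−22.33)²/22.33 + (17−20.70)²/20.70 + (21−23.97)²/23.97 = 6.6300
df = 2
p-value (upper-tail) = 0.03633
→ bracket: 0.01<=p<0.05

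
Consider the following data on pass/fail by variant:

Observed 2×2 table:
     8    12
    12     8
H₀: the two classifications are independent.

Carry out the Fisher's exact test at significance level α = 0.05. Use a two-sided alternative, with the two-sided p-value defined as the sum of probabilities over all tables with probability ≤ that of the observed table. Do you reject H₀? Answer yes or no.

reject H₀: no

Margins: r₁=20, r₂=20, c₁=20, c₂=20, n=40
p_obs = C(20,8)·C(20,12)/C(40,20); sum pmf over tables with pmf ≤ p_obs
p-value (two-sided) = 0.34307
At α=0.05: p ≥ α → fail to reject H₀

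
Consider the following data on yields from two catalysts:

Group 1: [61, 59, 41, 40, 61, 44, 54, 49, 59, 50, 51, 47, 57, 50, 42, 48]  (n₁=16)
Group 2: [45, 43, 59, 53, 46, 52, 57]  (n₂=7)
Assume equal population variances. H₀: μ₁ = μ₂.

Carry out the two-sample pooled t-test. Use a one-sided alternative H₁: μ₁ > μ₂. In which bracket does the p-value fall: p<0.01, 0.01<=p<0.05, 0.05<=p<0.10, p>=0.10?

x̄₁=50.812, s₁=7.092, n₁=16
x̄₂=50.714, s₂=6.184, n₂=7
s_p² = [15·7.092² + 6·6.184²]/21 = 46.8508
SE = √(s_p²·(1/16+1/7)) = 3.1018
t = (50.812−50.714)/3.1018 = 0.0317
df = 21
p-value (one-sided, H₁ greater) = 0.48752
→ bracket: p>=0.10

p-value bracket: p>=0.10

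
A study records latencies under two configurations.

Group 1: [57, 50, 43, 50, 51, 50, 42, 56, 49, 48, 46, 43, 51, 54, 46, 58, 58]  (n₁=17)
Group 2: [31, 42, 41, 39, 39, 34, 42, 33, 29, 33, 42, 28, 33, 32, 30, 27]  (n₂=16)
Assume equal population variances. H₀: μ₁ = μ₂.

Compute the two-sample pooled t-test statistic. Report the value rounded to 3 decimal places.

test statistic = 8.434

x̄₁=50.118, s₁=5.183, n₁=17
x̄₂=34.688, s₂=5.326, n₂=16
s_p² = [16·5.183² + 15·5.326²]/31 = 27.5872
SE = √(s_p²·(1/17+1/16)) = 1.8295
t = (50.118−34.688)/1.8295 = 8.4342
df = 31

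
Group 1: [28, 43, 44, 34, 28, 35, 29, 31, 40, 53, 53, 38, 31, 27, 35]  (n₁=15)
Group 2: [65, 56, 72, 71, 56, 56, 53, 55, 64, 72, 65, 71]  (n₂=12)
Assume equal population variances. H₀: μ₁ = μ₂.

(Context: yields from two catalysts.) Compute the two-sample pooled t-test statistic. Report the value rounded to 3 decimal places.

test statistic = -8.443

x̄₁=36.600, s₁=8.534, n₁=15
x̄₂=63.000, s₂=7.447, n₂=12
s_p² = [14·8.534² + 11·7.447²]/25 = 65.1840
SE = √(s_p²·(1/15+1/12)) = 3.1269
t = (36.600−63.000)/3.1269 = -8.4428
df = 25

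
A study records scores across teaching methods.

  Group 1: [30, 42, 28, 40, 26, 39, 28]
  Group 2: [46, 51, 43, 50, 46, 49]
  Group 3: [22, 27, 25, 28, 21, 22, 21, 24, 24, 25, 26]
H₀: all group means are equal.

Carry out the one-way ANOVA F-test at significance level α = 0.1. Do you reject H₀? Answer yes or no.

Group means [33.29, 47.50, 24.09], grand mean 32.625
SSB = Σnᵢ(x̄ᵢ−x̄)² = 2131.787; SSW = ΣΣ(x−x̄ᵢ)² = 375.838
MSB = 2131.787/2 = 1065.8937; MSW = 375.838/21 = 17.8970
F = MSB/MSW = 59.5570
df = (2, 21)
p-value (upper-tail) = 0.00000
At α=0.1: p < α → reject H₀

reject H₀: yes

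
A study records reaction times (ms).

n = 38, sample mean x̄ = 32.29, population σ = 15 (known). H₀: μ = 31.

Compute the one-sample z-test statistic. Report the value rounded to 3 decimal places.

test statistic = 0.530

SE = σ/√n = 15/√38 = 2.4333
z = (x̄−μ₀)/SE = (32.29−31)/2.4333 = 0.5301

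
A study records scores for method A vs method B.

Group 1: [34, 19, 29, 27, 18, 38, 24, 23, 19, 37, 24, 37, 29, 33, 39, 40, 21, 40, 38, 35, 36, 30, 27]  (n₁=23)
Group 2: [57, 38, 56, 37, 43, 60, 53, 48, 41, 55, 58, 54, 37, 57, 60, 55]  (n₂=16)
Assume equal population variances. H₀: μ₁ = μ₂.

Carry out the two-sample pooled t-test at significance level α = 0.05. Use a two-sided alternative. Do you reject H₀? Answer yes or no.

reject H₀: yes

x̄₁=30.304, s₁=7.382, n₁=23
x̄₂=50.562, s₂=8.501, n₂=16
s_p² = [22·7.382² + 15·8.501²]/37 = 61.6975
SE = √(s_p²·(1/23+1/16)) = 2.5571
t = (30.304−50.562)/2.5571 = -7.9224
df = 37
p-value (two-sided) = 0.00000
At α=0.05: p < α → reject H₀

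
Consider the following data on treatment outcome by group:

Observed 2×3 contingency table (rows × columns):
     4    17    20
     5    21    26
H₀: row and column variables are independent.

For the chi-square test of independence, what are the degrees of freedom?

df = (r−1)(c−1) = (2−1)·(3−1) = 2

degrees of freedom = 2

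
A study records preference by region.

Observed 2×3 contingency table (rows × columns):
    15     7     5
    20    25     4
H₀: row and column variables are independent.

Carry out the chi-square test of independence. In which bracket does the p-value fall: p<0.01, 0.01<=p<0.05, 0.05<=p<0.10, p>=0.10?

p-value bracket: 0.05<=p<0.10

Row totals [27, 49], col totals [35, 32, 9], n=76
χ² = (15−12.43)²/12.43 + (7−11.37)²/11.37 + (5−3.20)²/3.20 + (20−22.57)²/22.57 + (25−20.63)²/20.63 + (4−5.80)²/5.80 = 5.0010
df = 2
p-value (upper-tail) = 0.08204
→ bracket: 0.05<=p<0.10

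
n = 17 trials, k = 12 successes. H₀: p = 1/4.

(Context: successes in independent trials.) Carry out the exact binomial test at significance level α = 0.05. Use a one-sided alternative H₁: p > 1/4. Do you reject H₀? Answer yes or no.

Exact binomial: n=17, k=12, p₀=1/4=0.2500
P(X≥12) from Σ C(n,i)·p₀^i·(1−p₀)^(n−i)
p-value (one-sided, H₁ greater) = 0.00010
At α=0.05: p < α → reject H₀

reject H₀: yes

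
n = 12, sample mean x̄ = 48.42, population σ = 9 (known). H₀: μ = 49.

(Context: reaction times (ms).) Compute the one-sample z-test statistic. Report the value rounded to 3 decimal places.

test statistic = -0.223

SE = σ/√n = 9/√12 = 2.5981
z = (x̄−μ₀)/SE = (48.42−49)/2.5981 = -0.2232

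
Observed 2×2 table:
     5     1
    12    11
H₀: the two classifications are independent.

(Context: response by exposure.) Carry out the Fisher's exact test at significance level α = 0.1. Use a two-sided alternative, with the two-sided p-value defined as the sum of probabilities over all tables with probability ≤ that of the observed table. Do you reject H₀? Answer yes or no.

Margins: r₁=6, r₂=23, c₁=17, c₂=12, n=29
p_obs = C(6,5)·C(23,12)/C(29,17); sum pmf over tables with pmf ≤ p_obs
p-value (two-sided) = 0.35439
At α=0.1: p ≥ α → fail to reject H₀

reject H₀: no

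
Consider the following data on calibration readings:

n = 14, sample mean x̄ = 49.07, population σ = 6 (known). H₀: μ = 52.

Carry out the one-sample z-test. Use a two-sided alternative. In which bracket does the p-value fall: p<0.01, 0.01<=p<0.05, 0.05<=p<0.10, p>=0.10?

p-value bracket: 0.05<=p<0.10

SE = σ/√n = 6/√14 = 1.6036
z = (x̄−μ₀)/SE = (49.07−52)/1.6036 = -1.8272
p-value (two-sided) = 0.06767
→ bracket: 0.05<=p<0.10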